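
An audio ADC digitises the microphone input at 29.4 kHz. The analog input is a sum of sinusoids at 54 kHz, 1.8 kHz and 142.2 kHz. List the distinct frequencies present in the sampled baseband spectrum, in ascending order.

1.8 kHz, 4.8 kHz

fs/2 = 14.7 kHz.
54 kHz mod fs = 24.6 kHz.
24.6 kHz > fs/2 = 14.7 kHz, folds to fs − 24.6 kHz = 4.8 kHz.
1.8 kHz ≤ fs/2 = 14.7 kHz, passes unchanged.
142.2 kHz mod fs = 24.6 kHz.
24.6 kHz > fs/2 = 14.7 kHz, folds to fs − 24.6 kHz = 4.8 kHz.
Distinct values: {1.8 kHz, 4.8 kHz}.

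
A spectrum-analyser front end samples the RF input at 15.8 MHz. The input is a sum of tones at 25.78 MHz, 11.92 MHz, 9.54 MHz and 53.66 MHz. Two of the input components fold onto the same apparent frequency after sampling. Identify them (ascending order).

fs/2 = 7.9 MHz.
25.78 MHz mod fs = 9.98 MHz.
9.98 MHz > fs/2 = 7.9 MHz, folds to fs − 9.98 MHz = 5.82 MHz.
11.92 MHz > fs/2 = 7.9 MHz, folds to fs − 11.92 MHz = 3.88 MHz.
9.54 MHz > fs/2 = 7.9 MHz, folds to fs − 9.54 MHz = 6.26 MHz.
53.66 MHz mod fs = 6.26 MHz.
6.26 MHz ≤ fs/2 = 7.9 MHz, appears at 6.26 MHz.
9.54 MHz and 53.66 MHz both map to 6.26 MHz.

9.54 MHz, 53.66 MHz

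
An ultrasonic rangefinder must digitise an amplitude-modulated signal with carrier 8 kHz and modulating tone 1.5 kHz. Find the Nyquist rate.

19 kHz

AM sidebands sit at fc ± fm = 6.5 kHz and 9.5 kHz.
Highest-frequency component: 9.5 kHz.
Nyquist rate = 2 × 9.5 kHz = 19 kHz.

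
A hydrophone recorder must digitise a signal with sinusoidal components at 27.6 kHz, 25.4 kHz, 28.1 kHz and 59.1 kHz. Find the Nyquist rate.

Highest-frequency component: 59.1 kHz.
Nyquist rate = 2 × 59.1 kHz = 118.2 kHz.

118.2 kHz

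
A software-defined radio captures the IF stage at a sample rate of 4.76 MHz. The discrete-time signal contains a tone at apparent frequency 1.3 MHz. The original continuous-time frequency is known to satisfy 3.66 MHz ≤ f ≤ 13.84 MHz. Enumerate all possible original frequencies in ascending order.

6.06 MHz, 8.22 MHz, 10.82 MHz, 12.98 MHz

Frequencies that alias to 1.3 MHz are k·fs ± 1.3 MHz for integer k ≥ 0.
k=0: 1.3 MHz.
k=1: 3.46 MHz, 6.06 MHz.
k=2: 8.22 MHz, 10.82 MHz.
k=3: 12.98 MHz, 15.58 MHz.
k=4: 17.74 MHz, 20.34 MHz.
Within [3.66 MHz, 13.84 MHz]: 6.06 MHz, 8.22 MHz, 10.82 MHz, 12.98 MHz.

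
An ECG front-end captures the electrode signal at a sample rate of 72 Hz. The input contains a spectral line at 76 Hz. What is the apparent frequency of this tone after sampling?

76 Hz mod fs = 4 Hz.
4 Hz ≤ fs/2 = 36 Hz, appears at 4 Hz.

4 Hz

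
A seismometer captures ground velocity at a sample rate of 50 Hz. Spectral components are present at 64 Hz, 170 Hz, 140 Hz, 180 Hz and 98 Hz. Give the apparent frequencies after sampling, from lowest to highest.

2 Hz, 10 Hz, 14 Hz, 20 Hz

fs/2 = 25 Hz.
64 Hz mod fs = 14 Hz.
14 Hz ≤ fs/2 = 25 Hz, appears at 14 Hz.
170 Hz mod fs = 20 Hz.
20 Hz ≤ fs/2 = 25 Hz, appears at 20 Hz.
140 Hz mod fs = 40 Hz.
40 Hz > fs/2 = 25 Hz, folds to fs − 40 Hz = 10 Hz.
180 Hz mod fs = 30 Hz.
30 Hz > fs/2 = 25 Hz, folds to fs − 30 Hz = 20 Hz.
98 Hz mod fs = 48 Hz.
48 Hz > fs/2 = 25 Hz, folds to fs − 48 Hz = 2 Hz.
Distinct values: {2 Hz, 10 Hz, 14 Hz, 20 Hz}.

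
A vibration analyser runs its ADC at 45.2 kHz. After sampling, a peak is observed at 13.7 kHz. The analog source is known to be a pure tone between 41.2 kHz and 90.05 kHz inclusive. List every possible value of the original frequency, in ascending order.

58.9 kHz, 76.7 kHz

Frequencies that alias to 13.7 kHz are k·fs ± 13.7 kHz for integer k ≥ 0.
k=0: 13.7 kHz.
k=1: 31.5 kHz, 58.9 kHz.
k=2: 76.7 kHz, 104.1 kHz.
k=3: 121.9 kHz, 149.3 kHz.
Within [41.2 kHz, 90.05 kHz]: 58.9 kHz, 76.7 kHz.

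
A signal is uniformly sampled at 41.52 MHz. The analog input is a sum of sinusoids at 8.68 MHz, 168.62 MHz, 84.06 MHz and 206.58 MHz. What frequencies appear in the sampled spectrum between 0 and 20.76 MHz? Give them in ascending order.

fs/2 = 20.76 MHz.
8.68 MHz ≤ fs/2 = 20.76 MHz, passes unchanged.
168.62 MHz mod fs = 2.54 MHz.
2.54 MHz ≤ fs/2 = 20.76 MHz, appears at 2.54 MHz.
84.06 MHz mod fs = 1.02 MHz.
1.02 MHz ≤ fs/2 = 20.76 MHz, appears at 1.02 MHz.
206.58 MHz mod fs = 40.5 MHz.
40.5 MHz > fs/2 = 20.76 MHz, folds to fs − 40.5 MHz = 1.02 MHz.
Distinct values: {1.02 MHz, 2.54 MHz, 8.68 MHz}.

1.02 MHz, 2.54 MHz, 8.68 MHz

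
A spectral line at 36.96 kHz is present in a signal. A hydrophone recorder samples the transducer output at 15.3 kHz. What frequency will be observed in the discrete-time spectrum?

6.36 kHz

36.96 kHz mod fs = 6.36 kHz.
6.36 kHz ≤ fs/2 = 7.65 kHz, appears at 6.36 kHz.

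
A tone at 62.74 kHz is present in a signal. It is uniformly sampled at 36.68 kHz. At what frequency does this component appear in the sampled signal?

62.74 kHz mod fs = 26.06 kHz.
26.06 kHz > fs/2 = 18.34 kHz, folds to fs − 26.06 kHz = 10.62 kHz.

10.62 kHz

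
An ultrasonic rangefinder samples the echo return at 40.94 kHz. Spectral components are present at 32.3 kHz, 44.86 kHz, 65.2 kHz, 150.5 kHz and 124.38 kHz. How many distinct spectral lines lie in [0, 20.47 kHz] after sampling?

5

fs/2 = 20.47 kHz.
32.3 kHz > fs/2 = 20.47 kHz, folds to fs − 32.3 kHz = 8.64 kHz.
44.86 kHz mod fs = 3.92 kHz.
3.92 kHz ≤ fs/2 = 20.47 kHz, appears at 3.92 kHz.
65.2 kHz mod fs = 24.26 kHz.
24.26 kHz > fs/2 = 20.47 kHz, folds to fs − 24.26 kHz = 16.68 kHz.
150.5 kHz mod fs = 27.68 kHz.
27.68 kHz > fs/2 = 20.47 kHz, folds to fs − 27.68 kHz = 13.26 kHz.
124.38 kHz mod fs = 1.56 kHz.
1.56 kHz ≤ fs/2 = 20.47 kHz, appears at 1.56 kHz.
Distinct values: {1.56 kHz, 3.92 kHz, 8.64 kHz, 13.26 kHz, 16.68 kHz} → 5.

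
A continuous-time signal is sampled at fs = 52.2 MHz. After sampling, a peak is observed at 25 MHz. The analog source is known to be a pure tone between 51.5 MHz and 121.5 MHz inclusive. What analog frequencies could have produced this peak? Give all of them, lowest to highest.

77.2 MHz, 79.4 MHz

Frequencies that alias to 25 MHz are k·fs ± 25 MHz for integer k ≥ 0.
k=0: 25 MHz.
k=1: 27.2 MHz, 77.2 MHz.
k=2: 79.4 MHz, 129.4 MHz.
k=3: 131.6 MHz, 181.6 MHz.
Within [51.5 MHz, 121.5 MHz]: 77.2 MHz, 79.4 MHz.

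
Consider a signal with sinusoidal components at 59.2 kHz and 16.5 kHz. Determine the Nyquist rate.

118.4 kHz

Highest-frequency component: 59.2 kHz.
Nyquist rate = 2 × 59.2 kHz = 118.4 kHz.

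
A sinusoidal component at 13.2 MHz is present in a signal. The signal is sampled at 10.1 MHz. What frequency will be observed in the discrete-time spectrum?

13.2 MHz mod fs = 3.1 MHz.
3.1 MHz ≤ fs/2 = 5.05 MHz, appears at 3.1 MHz.

3.1 MHz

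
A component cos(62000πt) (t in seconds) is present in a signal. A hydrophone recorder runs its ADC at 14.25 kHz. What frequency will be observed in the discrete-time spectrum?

ω = 62000π rad/s → f = ω/(2π) = 31000 Hz = 31 kHz.
31 kHz mod fs = 2.5 kHz.
2.5 kHz ≤ fs/2 = 7.125 kHz, appears at 2.5 kHz.

2.5 kHz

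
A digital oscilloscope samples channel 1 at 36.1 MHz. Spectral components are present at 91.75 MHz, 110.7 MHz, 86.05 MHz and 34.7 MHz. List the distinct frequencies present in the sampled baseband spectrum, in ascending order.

fs/2 = 18.05 MHz.
91.75 MHz mod fs = 19.55 MHz.
19.55 MHz > fs/2 = 18.05 MHz, folds to fs − 19.55 MHz = 16.55 MHz.
110.7 MHz mod fs = 2.4 MHz.
2.4 MHz ≤ fs/2 = 18.05 MHz, appears at 2.4 MHz.
86.05 MHz mod fs = 13.85 MHz.
13.85 MHz ≤ fs/2 = 18.05 MHz, appears at 13.85 MHz.
34.7 MHz > fs/2 = 18.05 MHz, folds to fs − 34.7 MHz = 1.4 MHz.
Distinct values: {1.4 MHz, 2.4 MHz, 13.85 MHz, 16.55 MHz}.

1.4 MHz, 2.4 MHz, 13.85 MHz, 16.55 MHz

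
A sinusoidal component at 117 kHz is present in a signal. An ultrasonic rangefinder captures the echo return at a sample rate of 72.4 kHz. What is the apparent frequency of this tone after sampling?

27.8 kHz

117 kHz mod fs = 44.6 kHz.
44.6 kHz > fs/2 = 36.2 kHz, folds to fs − 44.6 kHz = 27.8 kHz.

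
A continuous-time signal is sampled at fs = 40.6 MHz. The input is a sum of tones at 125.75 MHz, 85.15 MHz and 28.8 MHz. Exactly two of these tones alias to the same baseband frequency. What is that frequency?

3.95 MHz

fs/2 = 20.3 MHz.
125.75 MHz mod fs = 3.95 MHz.
3.95 MHz ≤ fs/2 = 20.3 MHz, appears at 3.95 MHz.
85.15 MHz mod fs = 3.95 MHz.
3.95 MHz ≤ fs/2 = 20.3 MHz, appears at 3.95 MHz.
28.8 MHz > fs/2 = 20.3 MHz, folds to fs − 28.8 MHz = 11.8 MHz.
85.15 MHz and 125.75 MHz both map to 3.95 MHz.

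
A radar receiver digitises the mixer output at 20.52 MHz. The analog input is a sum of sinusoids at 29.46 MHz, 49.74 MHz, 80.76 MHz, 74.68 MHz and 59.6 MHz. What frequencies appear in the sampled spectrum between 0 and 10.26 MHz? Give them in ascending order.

1.32 MHz, 1.96 MHz, 7.4 MHz, 8.7 MHz, 8.94 MHz

fs/2 = 10.26 MHz.
29.46 MHz mod fs = 8.94 MHz.
8.94 MHz ≤ fs/2 = 10.26 MHz, appears at 8.94 MHz.
49.74 MHz mod fs = 8.7 MHz.
8.7 MHz ≤ fs/2 = 10.26 MHz, appears at 8.7 MHz.
80.76 MHz mod fs = 19.2 MHz.
19.2 MHz > fs/2 = 10.26 MHz, folds to fs − 19.2 MHz = 1.32 MHz.
74.68 MHz mod fs = 13.12 MHz.
13.12 MHz > fs/2 = 10.26 MHz, folds to fs − 13.12 MHz = 7.4 MHz.
59.6 MHz mod fs = 18.56 MHz.
18.56 MHz > fs/2 = 10.26 MHz, folds to fs − 18.56 MHz = 1.96 MHz.
Distinct values: {1.32 MHz, 1.96 MHz, 7.4 MHz, 8.7 MHz, 8.94 MHz}.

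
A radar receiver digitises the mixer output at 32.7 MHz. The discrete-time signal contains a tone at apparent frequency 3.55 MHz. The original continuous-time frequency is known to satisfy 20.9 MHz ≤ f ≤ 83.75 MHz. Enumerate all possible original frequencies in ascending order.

Frequencies that alias to 3.55 MHz are k·fs ± 3.55 MHz for integer k ≥ 0.
k=0: 3.55 MHz.
k=1: 29.15 MHz, 36.25 MHz.
k=2: 61.85 MHz, 68.95 MHz.
k=3: 94.55 MHz, 101.65 MHz.
Within [20.9 MHz, 83.75 MHz]: 29.15 MHz, 36.25 MHz, 61.85 MHz, 68.95 MHz.

29.15 MHz, 36.25 MHz, 61.85 MHz, 68.95 MHz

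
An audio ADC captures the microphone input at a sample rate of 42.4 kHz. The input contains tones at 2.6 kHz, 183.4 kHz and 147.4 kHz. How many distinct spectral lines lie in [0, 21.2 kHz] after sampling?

fs/2 = 21.2 kHz.
2.6 kHz ≤ fs/2 = 21.2 kHz, passes unchanged.
183.4 kHz mod fs = 13.8 kHz.
13.8 kHz ≤ fs/2 = 21.2 kHz, appears at 13.8 kHz.
147.4 kHz mod fs = 20.2 kHz.
20.2 kHz ≤ fs/2 = 21.2 kHz, appears at 20.2 kHz.
Distinct values: {2.6 kHz, 13.8 kHz, 20.2 kHz} → 3.

3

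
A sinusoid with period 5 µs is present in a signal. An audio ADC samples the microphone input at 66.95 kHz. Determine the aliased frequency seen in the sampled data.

0.85 kHz

T = 5 µs → f = 1/T = 200 kHz.
200 kHz mod fs = 66.1 kHz.
66.1 kHz > fs/2 = 33.475 kHz, folds to fs − 66.1 kHz = 0.85 kHz.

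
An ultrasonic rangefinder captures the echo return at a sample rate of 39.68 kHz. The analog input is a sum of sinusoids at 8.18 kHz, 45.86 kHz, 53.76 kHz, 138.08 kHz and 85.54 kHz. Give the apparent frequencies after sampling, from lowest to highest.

6.18 kHz, 8.18 kHz, 14.08 kHz, 19.04 kHz

fs/2 = 19.84 kHz.
8.18 kHz ≤ fs/2 = 19.84 kHz, passes unchanged.
45.86 kHz mod fs = 6.18 kHz.
6.18 kHz ≤ fs/2 = 19.84 kHz, appears at 6.18 kHz.
53.76 kHz mod fs = 14.08 kHz.
14.08 kHz ≤ fs/2 = 19.84 kHz, appears at 14.08 kHz.
138.08 kHz mod fs = 19.04 kHz.
19.04 kHz ≤ fs/2 = 19.84 kHz, appears at 19.04 kHz.
85.54 kHz mod fs = 6.18 kHz.
6.18 kHz ≤ fs/2 = 19.84 kHz, appears at 6.18 kHz.
Distinct values: {6.18 kHz, 8.18 kHz, 14.08 kHz, 19.04 kHz}.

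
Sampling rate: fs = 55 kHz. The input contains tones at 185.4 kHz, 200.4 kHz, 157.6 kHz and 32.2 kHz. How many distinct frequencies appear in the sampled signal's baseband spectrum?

4

fs/2 = 27.5 kHz.
185.4 kHz mod fs = 20.4 kHz.
20.4 kHz ≤ fs/2 = 27.5 kHz, appears at 20.4 kHz.
200.4 kHz mod fs = 35.4 kHz.
35.4 kHz > fs/2 = 27.5 kHz, folds to fs − 35.4 kHz = 19.6 kHz.
157.6 kHz mod fs = 47.6 kHz.
47.6 kHz > fs/2 = 27.5 kHz, folds to fs − 47.6 kHz = 7.4 kHz.
32.2 kHz > fs/2 = 27.5 kHz, folds to fs − 32.2 kHz = 22.8 kHz.
Distinct values: {7.4 kHz, 19.6 kHz, 20.4 kHz, 22.8 kHz} → 4.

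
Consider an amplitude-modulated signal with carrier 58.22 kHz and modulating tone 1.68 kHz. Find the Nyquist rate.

119.8 kHz

AM sidebands sit at fc ± fm = 56.54 kHz and 59.9 kHz.
Highest-frequency component: 59.9 kHz.
Nyquist rate = 2 × 59.9 kHz = 119.8 kHz.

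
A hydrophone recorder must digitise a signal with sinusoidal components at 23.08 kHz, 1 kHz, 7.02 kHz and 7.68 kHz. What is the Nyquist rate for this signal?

Highest-frequency component: 23.08 kHz.
Nyquist rate = 2 × 23.08 kHz = 46.16 kHz.

46.16 kHz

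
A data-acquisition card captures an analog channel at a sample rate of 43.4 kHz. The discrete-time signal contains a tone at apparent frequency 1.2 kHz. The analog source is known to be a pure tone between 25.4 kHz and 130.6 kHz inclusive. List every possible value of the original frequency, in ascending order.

Frequencies that alias to 1.2 kHz are k·fs ± 1.2 kHz for integer k ≥ 0.
k=0: 1.2 kHz.
k=1: 42.2 kHz, 44.6 kHz.
k=2: 85.6 kHz, 88 kHz.
k=3: 129 kHz, 131.4 kHz.
k=4: 172.4 kHz, 174.8 kHz.
Within [25.4 kHz, 130.6 kHz]: 42.2 kHz, 44.6 kHz, 85.6 kHz, 88 kHz, 129 kHz.

42.2 kHz, 44.6 kHz, 85.6 kHz, 88 kHz, 129 kHz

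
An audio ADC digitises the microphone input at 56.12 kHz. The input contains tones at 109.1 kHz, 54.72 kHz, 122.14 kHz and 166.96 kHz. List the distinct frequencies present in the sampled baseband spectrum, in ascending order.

fs/2 = 28.06 kHz.
109.1 kHz mod fs = 52.98 kHz.
52.98 kHz > fs/2 = 28.06 kHz, folds to fs − 52.98 kHz = 3.14 kHz.
54.72 kHz > fs/2 = 28.06 kHz, folds to fs − 54.72 kHz = 1.4 kHz.
122.14 kHz mod fs = 9.9 kHz.
9.9 kHz ≤ fs/2 = 28.06 kHz, appears at 9.9 kHz.
166.96 kHz mod fs = 54.72 kHz.
54.72 kHz > fs/2 = 28.06 kHz, folds to fs − 54.72 kHz = 1.4 kHz.
Distinct values: {1.4 kHz, 3.14 kHz, 9.9 kHz}.

1.4 kHz, 3.14 kHz, 9.9 kHz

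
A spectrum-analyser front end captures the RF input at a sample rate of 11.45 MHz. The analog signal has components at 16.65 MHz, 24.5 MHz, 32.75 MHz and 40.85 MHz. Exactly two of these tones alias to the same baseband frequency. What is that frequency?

fs/2 = 5.725 MHz.
16.65 MHz mod fs = 5.2 MHz.
5.2 MHz ≤ fs/2 = 5.725 MHz, appears at 5.2 MHz.
24.5 MHz mod fs = 1.6 MHz.
1.6 MHz ≤ fs/2 = 5.725 MHz, appears at 1.6 MHz.
32.75 MHz mod fs = 9.85 MHz.
9.85 MHz > fs/2 = 5.725 MHz, folds to fs − 9.85 MHz = 1.6 MHz.
40.85 MHz mod fs = 6.5 MHz.
6.5 MHz > fs/2 = 5.725 MHz, folds to fs − 6.5 MHz = 4.95 MHz.
24.5 MHz and 32.75 MHz both map to 1.6 MHz.

1.6 MHz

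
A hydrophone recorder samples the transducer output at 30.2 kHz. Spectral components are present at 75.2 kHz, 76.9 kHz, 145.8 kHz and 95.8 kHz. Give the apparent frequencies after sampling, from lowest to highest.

fs/2 = 15.1 kHz.
75.2 kHz mod fs = 14.8 kHz.
14.8 kHz ≤ fs/2 = 15.1 kHz, appears at 14.8 kHz.
76.9 kHz mod fs = 16.5 kHz.
16.5 kHz > fs/2 = 15.1 kHz, folds to fs − 16.5 kHz = 13.7 kHz.
145.8 kHz mod fs = 25 kHz.
25 kHz > fs/2 = 15.1 kHz, folds to fs − 25 kHz = 5.2 kHz.
95.8 kHz mod fs = 5.2 kHz.
5.2 kHz ≤ fs/2 = 15.1 kHz, appears at 5.2 kHz.
Distinct values: {5.2 kHz, 13.7 kHz, 14.8 kHz}.

5.2 kHz, 13.7 kHz, 14.8 kHz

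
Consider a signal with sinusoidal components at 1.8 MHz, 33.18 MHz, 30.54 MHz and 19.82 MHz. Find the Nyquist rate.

Highest-frequency component: 33.18 MHz.
Nyquist rate = 2 × 33.18 MHz = 66.36 MHz.

66.36 MHz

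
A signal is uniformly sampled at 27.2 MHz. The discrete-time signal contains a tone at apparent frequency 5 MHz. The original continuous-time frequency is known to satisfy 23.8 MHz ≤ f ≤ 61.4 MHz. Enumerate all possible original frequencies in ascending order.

32.2 MHz, 49.4 MHz, 59.4 MHz

Frequencies that alias to 5 MHz are k·fs ± 5 MHz for integer k ≥ 0.
k=0: 5 MHz.
k=1: 22.2 MHz, 32.2 MHz.
k=2: 49.4 MHz, 59.4 MHz.
k=3: 76.6 MHz, 86.6 MHz.
Within [23.8 MHz, 61.4 MHz]: 32.2 MHz, 49.4 MHz, 59.4 MHz.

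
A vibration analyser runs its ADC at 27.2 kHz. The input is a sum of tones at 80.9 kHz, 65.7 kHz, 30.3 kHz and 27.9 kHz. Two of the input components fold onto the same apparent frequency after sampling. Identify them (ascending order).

fs/2 = 13.6 kHz.
80.9 kHz mod fs = 26.5 kHz.
26.5 kHz > fs/2 = 13.6 kHz, folds to fs − 26.5 kHz = 0.7 kHz.
65.7 kHz mod fs = 11.3 kHz.
11.3 kHz ≤ fs/2 = 13.6 kHz, appears at 11.3 kHz.
30.3 kHz mod fs = 3.1 kHz.
3.1 kHz ≤ fs/2 = 13.6 kHz, appears at 3.1 kHz.
27.9 kHz mod fs = 0.7 kHz.
0.7 kHz ≤ fs/2 = 13.6 kHz, appears at 0.7 kHz.
27.9 kHz and 80.9 kHz both map to 0.7 kHz.

27.9 kHz, 80.9 kHz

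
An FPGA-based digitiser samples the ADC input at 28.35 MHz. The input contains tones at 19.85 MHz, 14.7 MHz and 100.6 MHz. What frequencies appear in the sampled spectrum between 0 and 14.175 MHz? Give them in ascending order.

fs/2 = 14.175 MHz.
19.85 MHz > fs/2 = 14.175 MHz, folds to fs − 19.85 MHz = 8.5 MHz.
14.7 MHz > fs/2 = 14.175 MHz, folds to fs − 14.7 MHz = 13.65 MHz.
100.6 MHz mod fs = 15.55 MHz.
15.55 MHz > fs/2 = 14.175 MHz, folds to fs − 15.55 MHz = 12.8 MHz.
Distinct values: {8.5 MHz, 12.8 MHz, 13.65 MHz}.

8.5 MHz, 12.8 MHz, 13.65 MHz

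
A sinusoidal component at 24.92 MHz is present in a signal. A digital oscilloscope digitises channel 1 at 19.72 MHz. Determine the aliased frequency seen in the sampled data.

24.92 MHz mod fs = 5.2 MHz.
5.2 MHz ≤ fs/2 = 9.86 MHz, appears at 5.2 MHz.

5.2 MHz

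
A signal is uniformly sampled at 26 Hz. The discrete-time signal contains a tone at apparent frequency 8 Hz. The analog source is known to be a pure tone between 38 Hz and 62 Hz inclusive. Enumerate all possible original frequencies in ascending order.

Frequencies that alias to 8 Hz are k·fs ± 8 Hz for integer k ≥ 0.
k=0: 8 Hz.
k=1: 18 Hz, 34 Hz.
k=2: 44 Hz, 60 Hz.
k=3: 70 Hz, 86 Hz.
Within [38 Hz, 62 Hz]: 44 Hz, 60 Hz.

44 Hz, 60 Hz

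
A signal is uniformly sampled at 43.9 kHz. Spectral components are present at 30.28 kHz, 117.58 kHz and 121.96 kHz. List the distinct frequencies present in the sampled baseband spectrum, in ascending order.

fs/2 = 21.95 kHz.
30.28 kHz > fs/2 = 21.95 kHz, folds to fs − 30.28 kHz = 13.62 kHz.
117.58 kHz mod fs = 29.78 kHz.
29.78 kHz > fs/2 = 21.95 kHz, folds to fs − 29.78 kHz = 14.12 kHz.
121.96 kHz mod fs = 34.16 kHz.
34.16 kHz > fs/2 = 21.95 kHz, folds to fs − 34.16 kHz = 9.74 kHz.
Distinct values: {9.74 kHz, 13.62 kHz, 14.12 kHz}.

9.74 kHz, 13.62 kHz, 14.12 kHz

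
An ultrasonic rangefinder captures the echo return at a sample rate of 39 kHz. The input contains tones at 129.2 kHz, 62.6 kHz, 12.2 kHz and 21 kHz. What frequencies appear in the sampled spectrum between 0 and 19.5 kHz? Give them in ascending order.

12.2 kHz, 15.4 kHz, 18 kHz

fs/2 = 19.5 kHz.
129.2 kHz mod fs = 12.2 kHz.
12.2 kHz ≤ fs/2 = 19.5 kHz, appears at 12.2 kHz.
62.6 kHz mod fs = 23.6 kHz.
23.6 kHz > fs/2 = 19.5 kHz, folds to fs − 23.6 kHz = 15.4 kHz.
12.2 kHz ≤ fs/2 = 19.5 kHz, passes unchanged.
21 kHz > fs/2 = 19.5 kHz, folds to fs − 21 kHz = 18 kHz.
Distinct values: {12.2 kHz, 15.4 kHz, 18 kHz}.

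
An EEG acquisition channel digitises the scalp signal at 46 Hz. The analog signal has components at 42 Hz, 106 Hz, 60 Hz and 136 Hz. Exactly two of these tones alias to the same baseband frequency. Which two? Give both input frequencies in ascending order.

fs/2 = 23 Hz.
42 Hz > fs/2 = 23 Hz, folds to fs − 42 Hz = 4 Hz.
106 Hz mod fs = 14 Hz.
14 Hz ≤ fs/2 = 23 Hz, appears at 14 Hz.
60 Hz mod fs = 14 Hz.
14 Hz ≤ fs/2 = 23 Hz, appears at 14 Hz.
136 Hz mod fs = 44 Hz.
44 Hz > fs/2 = 23 Hz, folds to fs − 44 Hz = 2 Hz.
60 Hz and 106 Hz both map to 14 Hz.

60 Hz, 106 Hz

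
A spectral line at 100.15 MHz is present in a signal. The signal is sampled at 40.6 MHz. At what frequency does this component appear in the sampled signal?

100.15 MHz mod fs = 18.95 MHz.
18.95 MHz ≤ fs/2 = 20.3 MHz, appears at 18.95 MHz.

18.95 MHz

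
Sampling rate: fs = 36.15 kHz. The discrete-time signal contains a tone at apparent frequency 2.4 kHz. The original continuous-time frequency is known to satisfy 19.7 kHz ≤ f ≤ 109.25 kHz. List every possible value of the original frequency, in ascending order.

Frequencies that alias to 2.4 kHz are k·fs ± 2.4 kHz for integer k ≥ 0.
k=0: 2.4 kHz.
k=1: 33.75 kHz, 38.55 kHz.
k=2: 69.9 kHz, 74.7 kHz.
k=3: 106.05 kHz, 110.85 kHz.
k=4: 142.2 kHz, 147 kHz.
Within [19.7 kHz, 109.25 kHz]: 33.75 kHz, 38.55 kHz, 69.9 kHz, 74.7 kHz, 106.05 kHz.

33.75 kHz, 38.55 kHz, 69.9 kHz, 74.7 kHz, 106.05 kHz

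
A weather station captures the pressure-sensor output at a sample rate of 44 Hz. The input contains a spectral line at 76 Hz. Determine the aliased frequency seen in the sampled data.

12 Hz

76 Hz mod fs = 32 Hz.
32 Hz > fs/2 = 22 Hz, folds to fs − 32 Hz = 12 Hz.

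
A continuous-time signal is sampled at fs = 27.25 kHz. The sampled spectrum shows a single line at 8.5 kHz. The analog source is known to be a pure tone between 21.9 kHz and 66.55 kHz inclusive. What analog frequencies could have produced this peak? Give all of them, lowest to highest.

Frequencies that alias to 8.5 kHz are k·fs ± 8.5 kHz for integer k ≥ 0.
k=0: 8.5 kHz.
k=1: 18.75 kHz, 35.75 kHz.
k=2: 46 kHz, 63 kHz.
k=3: 73.25 kHz, 90.25 kHz.
Within [21.9 kHz, 66.55 kHz]: 35.75 kHz, 46 kHz, 63 kHz.

35.75 kHz, 46 kHz, 63 kHz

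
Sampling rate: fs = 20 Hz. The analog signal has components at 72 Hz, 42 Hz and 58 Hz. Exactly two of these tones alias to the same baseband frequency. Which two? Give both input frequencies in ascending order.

fs/2 = 10 Hz.
72 Hz mod fs = 12 Hz.
12 Hz > fs/2 = 10 Hz, folds to fs − 12 Hz = 8 Hz.
42 Hz mod fs = 2 Hz.
2 Hz ≤ fs/2 = 10 Hz, appears at 2 Hz.
58 Hz mod fs = 18 Hz.
18 Hz > fs/2 = 10 Hz, folds to fs − 18 Hz = 2 Hz.
42 Hz and 58 Hz both map to 2 Hz.

42 Hz, 58 Hz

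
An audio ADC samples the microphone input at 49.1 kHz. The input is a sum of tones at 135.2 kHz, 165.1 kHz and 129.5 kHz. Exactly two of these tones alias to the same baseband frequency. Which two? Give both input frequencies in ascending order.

129.5 kHz, 165.1 kHz

fs/2 = 24.55 kHz.
135.2 kHz mod fs = 37 kHz.
37 kHz > fs/2 = 24.55 kHz, folds to fs − 37 kHz = 12.1 kHz.
165.1 kHz mod fs = 17.8 kHz.
17.8 kHz ≤ fs/2 = 24.55 kHz, appears at 17.8 kHz.
129.5 kHz mod fs = 31.3 kHz.
31.3 kHz > fs/2 = 24.55 kHz, folds to fs − 31.3 kHz = 17.8 kHz.
129.5 kHz and 165.1 kHz both map to 17.8 kHz.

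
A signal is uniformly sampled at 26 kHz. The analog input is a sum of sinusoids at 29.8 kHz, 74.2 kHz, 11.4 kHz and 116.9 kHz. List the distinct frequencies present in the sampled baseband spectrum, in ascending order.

fs/2 = 13 kHz.
29.8 kHz mod fs = 3.8 kHz.
3.8 kHz ≤ fs/2 = 13 kHz, appears at 3.8 kHz.
74.2 kHz mod fs = 22.2 kHz.
22.2 kHz > fs/2 = 13 kHz, folds to fs − 22.2 kHz = 3.8 kHz.
11.4 kHz ≤ fs/2 = 13 kHz, passes unchanged.
116.9 kHz mod fs = 12.9 kHz.
12.9 kHz ≤ fs/2 = 13 kHz, appears at 12.9 kHz.
Distinct values: {3.8 kHz, 11.4 kHz, 12.9 kHz}.

3.8 kHz, 11.4 kHz, 12.9 kHz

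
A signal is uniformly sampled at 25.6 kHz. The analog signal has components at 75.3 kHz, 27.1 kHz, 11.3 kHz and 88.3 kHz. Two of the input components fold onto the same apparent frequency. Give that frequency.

fs/2 = 12.8 kHz.
75.3 kHz mod fs = 24.1 kHz.
24.1 kHz > fs/2 = 12.8 kHz, folds to fs − 24.1 kHz = 1.5 kHz.
27.1 kHz mod fs = 1.5 kHz.
1.5 kHz ≤ fs/2 = 12.8 kHz, appears at 1.5 kHz.
11.3 kHz ≤ fs/2 = 12.8 kHz, passes unchanged.
88.3 kHz mod fs = 11.5 kHz.
11.5 kHz ≤ fs/2 = 12.8 kHz, appears at 11.5 kHz.
27.1 kHz and 75.3 kHz both map to 1.5 kHz.

1.5 kHz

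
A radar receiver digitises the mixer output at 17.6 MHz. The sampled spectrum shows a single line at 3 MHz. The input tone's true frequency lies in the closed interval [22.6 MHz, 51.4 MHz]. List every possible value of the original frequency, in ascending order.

Frequencies that alias to 3 MHz are k·fs ± 3 MHz for integer k ≥ 0.
k=0: 3 MHz.
k=1: 14.6 MHz, 20.6 MHz.
k=2: 32.2 MHz, 38.2 MHz.
k=3: 49.8 MHz, 55.8 MHz.
k=4: 67.4 MHz, 73.4 MHz.
Within [22.6 MHz, 51.4 MHz]: 32.2 MHz, 38.2 MHz, 49.8 MHz.

32.2 MHz, 38.2 MHz, 49.8 MHz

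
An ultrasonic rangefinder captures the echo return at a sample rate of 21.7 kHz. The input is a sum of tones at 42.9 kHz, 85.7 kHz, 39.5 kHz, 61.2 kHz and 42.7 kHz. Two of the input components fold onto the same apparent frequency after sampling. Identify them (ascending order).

39.5 kHz, 61.2 kHz

fs/2 = 10.85 kHz.
42.9 kHz mod fs = 21.2 kHz.
21.2 kHz > fs/2 = 10.85 kHz, folds to fs − 21.2 kHz = 0.5 kHz.
85.7 kHz mod fs = 20.6 kHz.
20.6 kHz > fs/2 = 10.85 kHz, folds to fs − 20.6 kHz = 1.1 kHz.
39.5 kHz mod fs = 17.8 kHz.
17.8 kHz > fs/2 = 10.85 kHz, folds to fs − 17.8 kHz = 3.9 kHz.
61.2 kHz mod fs = 17.8 kHz.
17.8 kHz > fs/2 = 10.85 kHz, folds to fs − 17.8 kHz = 3.9 kHz.
42.7 kHz mod fs = 21 kHz.
21 kHz > fs/2 = 10.85 kHz, folds to fs − 21 kHz = 0.7 kHz.
39.5 kHz and 61.2 kHz both map to 3.9 kHz.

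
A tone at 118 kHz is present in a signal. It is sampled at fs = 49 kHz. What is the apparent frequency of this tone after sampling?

118 kHz mod fs = 20 kHz.
20 kHz ≤ fs/2 = 24.5 kHz, appears at 20 kHz.

20 kHz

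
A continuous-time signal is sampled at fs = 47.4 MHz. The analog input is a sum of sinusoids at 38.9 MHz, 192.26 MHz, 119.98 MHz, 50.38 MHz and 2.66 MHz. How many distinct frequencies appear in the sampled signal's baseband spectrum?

fs/2 = 23.7 MHz.
38.9 MHz > fs/2 = 23.7 MHz, folds to fs − 38.9 MHz = 8.5 MHz.
192.26 MHz mod fs = 2.66 MHz.
2.66 MHz ≤ fs/2 = 23.7 MHz, appears at 2.66 MHz.
119.98 MHz mod fs = 25.18 MHz.
25.18 MHz > fs/2 = 23.7 MHz, folds to fs − 25.18 MHz = 22.22 MHz.
50.38 MHz mod fs = 2.98 MHz.
2.98 MHz ≤ fs/2 = 23.7 MHz, appears at 2.98 MHz.
2.66 MHz ≤ fs/2 = 23.7 MHz, passes unchanged.
Distinct values: {2.66 MHz, 2.98 MHz, 8.5 MHz, 22.22 MHz} → 4.

4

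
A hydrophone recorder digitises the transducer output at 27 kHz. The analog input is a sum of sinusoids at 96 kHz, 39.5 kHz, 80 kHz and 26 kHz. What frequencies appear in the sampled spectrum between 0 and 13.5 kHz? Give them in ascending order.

1 kHz, 12 kHz, 12.5 kHz

fs/2 = 13.5 kHz.
96 kHz mod fs = 15 kHz.
15 kHz > fs/2 = 13.5 kHz, folds to fs − 15 kHz = 12 kHz.
39.5 kHz mod fs = 12.5 kHz.
12.5 kHz ≤ fs/2 = 13.5 kHz, appears at 12.5 kHz.
80 kHz mod fs = 26 kHz.
26 kHz > fs/2 = 13.5 kHz, folds to fs − 26 kHz = 1 kHz.
26 kHz > fs/2 = 13.5 kHz, folds to fs − 26 kHz = 1 kHz.
Distinct values: {1 kHz, 12 kHz, 12.5 kHz}.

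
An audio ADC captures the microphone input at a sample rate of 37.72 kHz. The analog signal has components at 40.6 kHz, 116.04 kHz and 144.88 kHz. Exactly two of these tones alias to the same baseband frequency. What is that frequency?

2.88 kHz

fs/2 = 18.86 kHz.
40.6 kHz mod fs = 2.88 kHz.
2.88 kHz ≤ fs/2 = 18.86 kHz, appears at 2.88 kHz.
116.04 kHz mod fs = 2.88 kHz.
2.88 kHz ≤ fs/2 = 18.86 kHz, appears at 2.88 kHz.
144.88 kHz mod fs = 31.72 kHz.
31.72 kHz > fs/2 = 18.86 kHz, folds to fs − 31.72 kHz = 6 kHz.
40.6 kHz and 116.04 kHz both map to 2.88 kHz.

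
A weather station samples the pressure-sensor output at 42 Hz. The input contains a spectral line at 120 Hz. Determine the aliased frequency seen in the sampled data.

120 Hz mod fs = 36 Hz.
36 Hz > fs/2 = 21 Hz, folds to fs − 36 Hz = 6 Hz.

6 Hz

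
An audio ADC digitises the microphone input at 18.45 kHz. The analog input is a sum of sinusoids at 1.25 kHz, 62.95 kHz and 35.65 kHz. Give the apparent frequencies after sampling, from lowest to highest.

1.25 kHz, 7.6 kHz

fs/2 = 9.225 kHz.
1.25 kHz ≤ fs/2 = 9.225 kHz, passes unchanged.
62.95 kHz mod fs = 7.6 kHz.
7.6 kHz ≤ fs/2 = 9.225 kHz, appears at 7.6 kHz.
35.65 kHz mod fs = 17.2 kHz.
17.2 kHz > fs/2 = 9.225 kHz, folds to fs − 17.2 kHz = 1.25 kHz.
Distinct values: {1.25 kHz, 7.6 kHz}.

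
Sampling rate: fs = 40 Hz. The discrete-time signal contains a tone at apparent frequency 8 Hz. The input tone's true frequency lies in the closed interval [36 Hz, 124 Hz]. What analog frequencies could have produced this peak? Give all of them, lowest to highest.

48 Hz, 72 Hz, 88 Hz, 112 Hz

Frequencies that alias to 8 Hz are k·fs ± 8 Hz for integer k ≥ 0.
k=0: 8 Hz.
k=1: 32 Hz, 48 Hz.
k=2: 72 Hz, 88 Hz.
k=3: 112 Hz, 128 Hz.
k=4: 152 Hz, 168 Hz.
Within [36 Hz, 124 Hz]: 48 Hz, 72 Hz, 88 Hz, 112 Hz.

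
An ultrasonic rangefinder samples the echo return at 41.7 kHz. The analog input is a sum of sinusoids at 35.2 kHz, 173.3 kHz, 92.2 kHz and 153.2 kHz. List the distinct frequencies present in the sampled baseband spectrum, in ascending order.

6.5 kHz, 8.8 kHz, 13.6 kHz

fs/2 = 20.85 kHz.
35.2 kHz > fs/2 = 20.85 kHz, folds to fs − 35.2 kHz = 6.5 kHz.
173.3 kHz mod fs = 6.5 kHz.
6.5 kHz ≤ fs/2 = 20.85 kHz, appears at 6.5 kHz.
92.2 kHz mod fs = 8.8 kHz.
8.8 kHz ≤ fs/2 = 20.85 kHz, appears at 8.8 kHz.
153.2 kHz mod fs = 28.1 kHz.
28.1 kHz > fs/2 = 20.85 kHz, folds to fs − 28.1 kHz = 13.6 kHz.
Distinct values: {6.5 kHz, 8.8 kHz, 13.6 kHz}.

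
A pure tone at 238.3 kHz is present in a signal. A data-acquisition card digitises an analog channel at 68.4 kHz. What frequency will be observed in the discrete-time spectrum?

33.1 kHz

238.3 kHz mod fs = 33.1 kHz.
33.1 kHz ≤ fs/2 = 34.2 kHz, appears at 33.1 kHz.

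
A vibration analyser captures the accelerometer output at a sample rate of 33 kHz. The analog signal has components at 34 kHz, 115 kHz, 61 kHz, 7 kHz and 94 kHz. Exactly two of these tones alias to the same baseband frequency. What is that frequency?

5 kHz

fs/2 = 16.5 kHz.
34 kHz mod fs = 1 kHz.
1 kHz ≤ fs/2 = 16.5 kHz, appears at 1 kHz.
115 kHz mod fs = 16 kHz.
16 kHz ≤ fs/2 = 16.5 kHz, appears at 16 kHz.
61 kHz mod fs = 28 kHz.
28 kHz > fs/2 = 16.5 kHz, folds to fs − 28 kHz = 5 kHz.
7 kHz ≤ fs/2 = 16.5 kHz, passes unchanged.
94 kHz mod fs = 28 kHz.
28 kHz > fs/2 = 16.5 kHz, folds to fs − 28 kHz = 5 kHz.
61 kHz and 94 kHz both map to 5 kHz.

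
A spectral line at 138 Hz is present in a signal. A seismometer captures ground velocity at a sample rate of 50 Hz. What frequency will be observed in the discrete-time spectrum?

12 Hz

138 Hz mod fs = 38 Hz.
38 Hz > fs/2 = 25 Hz, folds to fs − 38 Hz = 12 Hz.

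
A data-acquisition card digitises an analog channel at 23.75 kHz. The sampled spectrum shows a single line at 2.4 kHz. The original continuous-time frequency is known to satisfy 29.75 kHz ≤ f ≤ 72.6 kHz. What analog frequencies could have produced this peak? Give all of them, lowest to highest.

45.1 kHz, 49.9 kHz, 68.85 kHz

Frequencies that alias to 2.4 kHz are k·fs ± 2.4 kHz for integer k ≥ 0.
k=0: 2.4 kHz.
k=1: 21.35 kHz, 26.15 kHz.
k=2: 45.1 kHz, 49.9 kHz.
k=3: 68.85 kHz, 73.65 kHz.
k=4: 92.6 kHz, 97.4 kHz.
Within [29.75 kHz, 72.6 kHz]: 45.1 kHz, 49.9 kHz, 68.85 kHz.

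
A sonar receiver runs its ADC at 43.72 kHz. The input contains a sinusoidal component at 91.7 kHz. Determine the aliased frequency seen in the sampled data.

4.26 kHz

91.7 kHz mod fs = 4.26 kHz.
4.26 kHz ≤ fs/2 = 21.86 kHz, appears at 4.26 kHz.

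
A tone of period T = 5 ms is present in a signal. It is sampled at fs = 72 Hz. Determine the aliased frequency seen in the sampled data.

T = 5 ms → f = 1/T = 200 Hz.
200 Hz mod fs = 56 Hz.
56 Hz > fs/2 = 36 Hz, folds to fs − 56 Hz = 16 Hz.

16 Hz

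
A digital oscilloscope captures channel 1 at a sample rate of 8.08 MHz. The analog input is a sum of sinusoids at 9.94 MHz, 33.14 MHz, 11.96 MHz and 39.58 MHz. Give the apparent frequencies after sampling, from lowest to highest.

0.82 MHz, 1.86 MHz, 3.88 MHz

fs/2 = 4.04 MHz.
9.94 MHz mod fs = 1.86 MHz.
1.86 MHz ≤ fs/2 = 4.04 MHz, appears at 1.86 MHz.
33.14 MHz mod fs = 0.82 MHz.
0.82 MHz ≤ fs/2 = 4.04 MHz, appears at 0.82 MHz.
11.96 MHz mod fs = 3.88 MHz.
3.88 MHz ≤ fs/2 = 4.04 MHz, appears at 3.88 MHz.
39.58 MHz mod fs = 7.26 MHz.
7.26 MHz > fs/2 = 4.04 MHz, folds to fs − 7.26 MHz = 0.82 MHz.
Distinct values: {0.82 MHz, 1.86 MHz, 3.88 MHz}.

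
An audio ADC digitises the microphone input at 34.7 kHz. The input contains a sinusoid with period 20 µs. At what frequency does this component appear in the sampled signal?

T = 20 µs → f = 1/T = 50 kHz.
50 kHz mod fs = 15.3 kHz.
15.3 kHz ≤ fs/2 = 17.35 kHz, appears at 15.3 kHz.

15.3 kHz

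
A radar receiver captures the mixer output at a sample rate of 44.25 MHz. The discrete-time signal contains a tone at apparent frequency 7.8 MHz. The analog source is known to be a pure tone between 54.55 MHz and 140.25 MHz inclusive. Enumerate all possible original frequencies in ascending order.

Frequencies that alias to 7.8 MHz are k·fs ± 7.8 MHz for integer k ≥ 0.
k=0: 7.8 MHz.
k=1: 36.45 MHz, 52.05 MHz.
k=2: 80.7 MHz, 96.3 MHz.
k=3: 124.95 MHz, 140.55 MHz.
k=4: 169.2 MHz, 184.8 MHz.
Within [54.55 MHz, 140.25 MHz]: 80.7 MHz, 96.3 MHz, 124.95 MHz.

80.7 MHz, 96.3 MHz, 124.95 MHz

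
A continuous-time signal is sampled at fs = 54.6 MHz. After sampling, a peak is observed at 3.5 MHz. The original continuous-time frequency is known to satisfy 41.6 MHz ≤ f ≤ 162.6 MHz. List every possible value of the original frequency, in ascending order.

51.1 MHz, 58.1 MHz, 105.7 MHz, 112.7 MHz, 160.3 MHz

Frequencies that alias to 3.5 MHz are k·fs ± 3.5 MHz for integer k ≥ 0.
k=0: 3.5 MHz.
k=1: 51.1 MHz, 58.1 MHz.
k=2: 105.7 MHz, 112.7 MHz.
k=3: 160.3 MHz, 167.3 MHz.
k=4: 214.9 MHz, 221.9 MHz.
Within [41.6 MHz, 162.6 MHz]: 51.1 MHz, 58.1 MHz, 105.7 MHz, 112.7 MHz, 160.3 MHz.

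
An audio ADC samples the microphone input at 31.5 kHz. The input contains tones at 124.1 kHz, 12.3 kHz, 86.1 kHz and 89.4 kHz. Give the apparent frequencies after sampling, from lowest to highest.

1.9 kHz, 5.1 kHz, 8.4 kHz, 12.3 kHz

fs/2 = 15.75 kHz.
124.1 kHz mod fs = 29.6 kHz.
29.6 kHz > fs/2 = 15.75 kHz, folds to fs − 29.6 kHz = 1.9 kHz.
12.3 kHz ≤ fs/2 = 15.75 kHz, passes unchanged.
86.1 kHz mod fs = 23.1 kHz.
23.1 kHz > fs/2 = 15.75 kHz, folds to fs − 23.1 kHz = 8.4 kHz.
89.4 kHz mod fs = 26.4 kHz.
26.4 kHz > fs/2 = 15.75 kHz, folds to fs − 26.4 kHz = 5.1 kHz.
Distinct values: {1.9 kHz, 5.1 kHz, 8.4 kHz, 12.3 kHz}.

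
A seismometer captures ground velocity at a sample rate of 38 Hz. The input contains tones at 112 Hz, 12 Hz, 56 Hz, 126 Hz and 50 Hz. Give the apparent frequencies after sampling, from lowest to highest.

2 Hz, 12 Hz, 18 Hz

fs/2 = 19 Hz.
112 Hz mod fs = 36 Hz.
36 Hz > fs/2 = 19 Hz, folds to fs − 36 Hz = 2 Hz.
12 Hz ≤ fs/2 = 19 Hz, passes unchanged.
56 Hz mod fs = 18 Hz.
18 Hz ≤ fs/2 = 19 Hz, appears at 18 Hz.
126 Hz mod fs = 12 Hz.
12 Hz ≤ fs/2 = 19 Hz, appears at 12 Hz.
50 Hz mod fs = 12 Hz.
12 Hz ≤ fs/2 = 19 Hz, appears at 12 Hz.
Distinct values: {2 Hz, 12 Hz, 18 Hz}.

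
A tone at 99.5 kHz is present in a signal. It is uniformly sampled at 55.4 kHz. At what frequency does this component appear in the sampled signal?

11.3 kHz

99.5 kHz mod fs = 44.1 kHz.
44.1 kHz > fs/2 = 27.7 kHz, folds to fs − 44.1 kHz = 11.3 kHz.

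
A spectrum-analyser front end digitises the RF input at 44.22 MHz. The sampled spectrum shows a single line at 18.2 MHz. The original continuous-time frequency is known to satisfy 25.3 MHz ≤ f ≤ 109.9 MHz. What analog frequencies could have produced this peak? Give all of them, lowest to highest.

26.02 MHz, 62.42 MHz, 70.24 MHz, 106.64 MHz

Frequencies that alias to 18.2 MHz are k·fs ± 18.2 MHz for integer k ≥ 0.
k=0: 18.2 MHz.
k=1: 26.02 MHz, 62.42 MHz.
k=2: 70.24 MHz, 106.64 MHz.
k=3: 114.46 MHz, 150.86 MHz.
Within [25.3 MHz, 109.9 MHz]: 26.02 MHz, 62.42 MHz, 70.24 MHz, 106.64 MHz.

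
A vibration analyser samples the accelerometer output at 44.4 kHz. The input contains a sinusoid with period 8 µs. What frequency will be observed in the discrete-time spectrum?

8.2 kHz

T = 8 µs → f = 1/T = 125 kHz.
125 kHz mod fs = 36.2 kHz.
36.2 kHz > fs/2 = 22.2 kHz, folds to fs − 36.2 kHz = 8.2 kHz.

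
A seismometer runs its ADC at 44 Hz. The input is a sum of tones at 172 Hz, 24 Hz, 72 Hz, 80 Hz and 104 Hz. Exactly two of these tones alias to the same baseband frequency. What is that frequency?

fs/2 = 22 Hz.
172 Hz mod fs = 40 Hz.
40 Hz > fs/2 = 22 Hz, folds to fs − 40 Hz = 4 Hz.
24 Hz > fs/2 = 22 Hz, folds to fs − 24 Hz = 20 Hz.
72 Hz mod fs = 28 Hz.
28 Hz > fs/2 = 22 Hz, folds to fs − 28 Hz = 16 Hz.
80 Hz mod fs = 36 Hz.
36 Hz > fs/2 = 22 Hz, folds to fs − 36 Hz = 8 Hz.
104 Hz mod fs = 16 Hz.
16 Hz ≤ fs/2 = 22 Hz, appears at 16 Hz.
72 Hz and 104 Hz both map to 16 Hz.

16 Hz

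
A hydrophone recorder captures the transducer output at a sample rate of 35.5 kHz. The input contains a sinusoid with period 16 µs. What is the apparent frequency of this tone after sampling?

8.5 kHz

T = 16 µs → f = 1/T = 62.5 kHz.
62.5 kHz mod fs = 27 kHz.
27 kHz > fs/2 = 17.75 kHz, folds to fs − 27 kHz = 8.5 kHz.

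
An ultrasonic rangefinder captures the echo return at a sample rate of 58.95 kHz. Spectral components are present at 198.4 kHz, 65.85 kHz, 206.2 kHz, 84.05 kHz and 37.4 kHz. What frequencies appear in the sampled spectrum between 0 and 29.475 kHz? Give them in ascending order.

6.9 kHz, 21.55 kHz, 25.1 kHz, 29.35 kHz

fs/2 = 29.475 kHz.
198.4 kHz mod fs = 21.55 kHz.
21.55 kHz ≤ fs/2 = 29.475 kHz, appears at 21.55 kHz.
65.85 kHz mod fs = 6.9 kHz.
6.9 kHz ≤ fs/2 = 29.475 kHz, appears at 6.9 kHz.
206.2 kHz mod fs = 29.35 kHz.
29.35 kHz ≤ fs/2 = 29.475 kHz, appears at 29.35 kHz.
84.05 kHz mod fs = 25.1 kHz.
25.1 kHz ≤ fs/2 = 29.475 kHz, appears at 25.1 kHz.
37.4 kHz > fs/2 = 29.475 kHz, folds to fs − 37.4 kHz = 21.55 kHz.
Distinct values: {6.9 kHz, 21.55 kHz, 25.1 kHz, 29.35 kHz}.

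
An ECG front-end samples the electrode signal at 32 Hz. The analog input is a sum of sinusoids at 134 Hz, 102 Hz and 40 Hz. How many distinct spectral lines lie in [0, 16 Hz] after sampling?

2

fs/2 = 16 Hz.
134 Hz mod fs = 6 Hz.
6 Hz ≤ fs/2 = 16 Hz, appears at 6 Hz.
102 Hz mod fs = 6 Hz.
6 Hz ≤ fs/2 = 16 Hz, appears at 6 Hz.
40 Hz mod fs = 8 Hz.
8 Hz ≤ fs/2 = 16 Hz, appears at 8 Hz.
Distinct values: {6 Hz, 8 Hz} → 2.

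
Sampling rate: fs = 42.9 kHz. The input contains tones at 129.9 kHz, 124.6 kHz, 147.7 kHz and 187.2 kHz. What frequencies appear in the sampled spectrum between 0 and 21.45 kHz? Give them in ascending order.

1.2 kHz, 4.1 kHz, 15.6 kHz, 19 kHz

fs/2 = 21.45 kHz.
129.9 kHz mod fs = 1.2 kHz.
1.2 kHz ≤ fs/2 = 21.45 kHz, appears at 1.2 kHz.
124.6 kHz mod fs = 38.8 kHz.
38.8 kHz > fs/2 = 21.45 kHz, folds to fs − 38.8 kHz = 4.1 kHz.
147.7 kHz mod fs = 19 kHz.
19 kHz ≤ fs/2 = 21.45 kHz, appears at 19 kHz.
187.2 kHz mod fs = 15.6 kHz.
15.6 kHz ≤ fs/2 = 21.45 kHz, appears at 15.6 kHz.
Distinct values: {1.2 kHz, 4.1 kHz, 15.6 kHz, 19 kHz}.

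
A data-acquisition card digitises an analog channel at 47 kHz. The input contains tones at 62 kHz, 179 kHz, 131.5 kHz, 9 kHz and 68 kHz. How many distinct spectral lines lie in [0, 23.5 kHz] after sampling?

4

fs/2 = 23.5 kHz.
62 kHz mod fs = 15 kHz.
15 kHz ≤ fs/2 = 23.5 kHz, appears at 15 kHz.
179 kHz mod fs = 38 kHz.
38 kHz > fs/2 = 23.5 kHz, folds to fs − 38 kHz = 9 kHz.
131.5 kHz mod fs = 37.5 kHz.
37.5 kHz > fs/2 = 23.5 kHz, folds to fs − 37.5 kHz = 9.5 kHz.
9 kHz ≤ fs/2 = 23.5 kHz, passes unchanged.
68 kHz mod fs = 21 kHz.
21 kHz ≤ fs/2 = 23.5 kHz, appears at 21 kHz.
Distinct values: {9 kHz, 9.5 kHz, 15 kHz, 21 kHz} → 4.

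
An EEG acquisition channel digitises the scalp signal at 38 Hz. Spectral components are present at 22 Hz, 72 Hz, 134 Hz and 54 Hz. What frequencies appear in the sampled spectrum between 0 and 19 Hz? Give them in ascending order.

4 Hz, 16 Hz, 18 Hz

fs/2 = 19 Hz.
22 Hz > fs/2 = 19 Hz, folds to fs − 22 Hz = 16 Hz.
72 Hz mod fs = 34 Hz.
34 Hz > fs/2 = 19 Hz, folds to fs − 34 Hz = 4 Hz.
134 Hz mod fs = 20 Hz.
20 Hz > fs/2 = 19 Hz, folds to fs − 20 Hz = 18 Hz.
54 Hz mod fs = 16 Hz.
16 Hz ≤ fs/2 = 19 Hz, appears at 16 Hz.
Distinct values: {4 Hz, 16 Hz, 18 Hz}.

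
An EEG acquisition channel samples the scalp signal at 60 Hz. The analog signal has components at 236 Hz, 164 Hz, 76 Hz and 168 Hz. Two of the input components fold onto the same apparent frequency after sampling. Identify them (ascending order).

fs/2 = 30 Hz.
236 Hz mod fs = 56 Hz.
56 Hz > fs/2 = 30 Hz, folds to fs − 56 Hz = 4 Hz.
164 Hz mod fs = 44 Hz.
44 Hz > fs/2 = 30 Hz, folds to fs − 44 Hz = 16 Hz.
76 Hz mod fs = 16 Hz.
16 Hz ≤ fs/2 = 30 Hz, appears at 16 Hz.
168 Hz mod fs = 48 Hz.
48 Hz > fs/2 = 30 Hz, folds to fs − 48 Hz = 12 Hz.
76 Hz and 164 Hz both map to 16 Hz.

76 Hz, 164 Hz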